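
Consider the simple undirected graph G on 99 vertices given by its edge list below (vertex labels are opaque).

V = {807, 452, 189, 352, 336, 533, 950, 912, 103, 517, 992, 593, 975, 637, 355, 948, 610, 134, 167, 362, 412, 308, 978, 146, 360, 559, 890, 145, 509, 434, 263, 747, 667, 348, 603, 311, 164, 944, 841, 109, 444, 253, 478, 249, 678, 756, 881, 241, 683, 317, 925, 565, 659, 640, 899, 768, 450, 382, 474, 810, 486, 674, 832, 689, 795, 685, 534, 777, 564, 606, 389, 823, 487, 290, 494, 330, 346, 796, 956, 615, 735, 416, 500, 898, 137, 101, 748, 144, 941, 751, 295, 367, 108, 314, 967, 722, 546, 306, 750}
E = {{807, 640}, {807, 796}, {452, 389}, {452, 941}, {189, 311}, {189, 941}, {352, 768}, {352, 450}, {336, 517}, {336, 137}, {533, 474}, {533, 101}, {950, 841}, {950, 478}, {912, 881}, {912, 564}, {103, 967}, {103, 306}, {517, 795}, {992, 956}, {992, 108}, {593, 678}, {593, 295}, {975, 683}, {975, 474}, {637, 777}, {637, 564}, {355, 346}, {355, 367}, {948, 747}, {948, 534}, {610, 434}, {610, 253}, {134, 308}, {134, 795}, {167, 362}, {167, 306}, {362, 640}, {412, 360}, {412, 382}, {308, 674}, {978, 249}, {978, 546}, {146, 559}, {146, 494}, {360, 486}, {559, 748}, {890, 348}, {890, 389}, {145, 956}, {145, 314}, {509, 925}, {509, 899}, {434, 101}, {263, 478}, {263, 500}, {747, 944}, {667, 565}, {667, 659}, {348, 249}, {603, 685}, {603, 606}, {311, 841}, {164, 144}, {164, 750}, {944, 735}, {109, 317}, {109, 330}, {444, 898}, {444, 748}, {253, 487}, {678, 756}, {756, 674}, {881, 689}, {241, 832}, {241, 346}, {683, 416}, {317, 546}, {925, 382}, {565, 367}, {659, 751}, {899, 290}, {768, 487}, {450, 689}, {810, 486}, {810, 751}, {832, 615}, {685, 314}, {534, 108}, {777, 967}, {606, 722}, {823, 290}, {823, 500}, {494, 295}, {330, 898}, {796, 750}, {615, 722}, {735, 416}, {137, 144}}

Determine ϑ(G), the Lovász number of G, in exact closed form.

99*cos(pi/99)/(cos(pi/99) + 1)

N(494) = {146, 295}, |N(494)| = 2.
deg(360) = 2; N(360) = {412, 486}.
N(640) = {807, 362}, |N(640)| = 2.
N(912) = {881, 564}, |N(912)| = 2.
deg(v) = 2 for all v (|V|=99); this is C_{99}, the 99-cycle.
The 50 distinct eigenvalues: [2.0, 1.996, 1.984, 1.964, 1.936, 1.9, 1.857, 1.806, 1.748, 1.683, 1.611, 1.532, 1.447, 1.357, 1.261, 1.16, 1.054, 0.945, 0.831, 0.714, 0.594, 0.472, 0.347, 0.222, 0.095, -0.032, -0.158, -0.285, -0.41, -0.533, -0.654, -0.773, -0.888, -1.0, -1.108, -1.211, -1.31, -1.403, -1.491, -1.572, -1.647, -1.716, -1.778, -1.832, -1.879, -1.919, -1.951, -1.975, -1.991, -1.999].
−99·(-2*cos(pi/99)) / ((2)−(-2*cos(pi/99))) = 99*cos(pi/99)/(cos(pi/99) + 1) = ϑ(G).
= 49.4875363… (decimal).
Sandwich: α(G)=49 ≤ ϑ(G)=99*cos(pi/99)/(cos(pi/99) + 1) ≤ χ(Ḡ)=50 (both strict).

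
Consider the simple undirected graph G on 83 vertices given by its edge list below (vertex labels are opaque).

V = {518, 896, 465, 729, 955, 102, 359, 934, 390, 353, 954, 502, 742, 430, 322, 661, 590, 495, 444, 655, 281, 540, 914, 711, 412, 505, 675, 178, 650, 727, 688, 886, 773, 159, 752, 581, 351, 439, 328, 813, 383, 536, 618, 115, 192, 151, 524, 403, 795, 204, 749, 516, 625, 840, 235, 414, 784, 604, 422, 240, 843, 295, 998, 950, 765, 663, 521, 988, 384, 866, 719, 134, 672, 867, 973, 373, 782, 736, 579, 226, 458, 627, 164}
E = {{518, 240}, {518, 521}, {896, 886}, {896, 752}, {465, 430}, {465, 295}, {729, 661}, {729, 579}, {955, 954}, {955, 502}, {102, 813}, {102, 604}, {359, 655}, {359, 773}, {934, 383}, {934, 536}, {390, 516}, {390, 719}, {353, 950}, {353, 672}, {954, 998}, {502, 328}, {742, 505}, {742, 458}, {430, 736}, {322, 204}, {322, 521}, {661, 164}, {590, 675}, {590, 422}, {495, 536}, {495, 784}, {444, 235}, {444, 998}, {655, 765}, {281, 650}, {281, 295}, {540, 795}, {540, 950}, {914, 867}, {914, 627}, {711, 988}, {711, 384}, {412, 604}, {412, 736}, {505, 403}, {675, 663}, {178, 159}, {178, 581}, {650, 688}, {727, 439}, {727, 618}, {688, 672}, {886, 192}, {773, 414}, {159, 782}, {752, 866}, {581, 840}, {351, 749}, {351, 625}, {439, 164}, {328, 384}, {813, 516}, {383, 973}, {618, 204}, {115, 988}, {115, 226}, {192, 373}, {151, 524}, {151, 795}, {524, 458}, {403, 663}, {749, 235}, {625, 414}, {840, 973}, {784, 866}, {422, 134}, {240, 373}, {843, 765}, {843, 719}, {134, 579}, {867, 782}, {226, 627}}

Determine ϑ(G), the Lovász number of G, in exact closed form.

83*cos(pi/83)/(cos(pi/83) + 1)

Vertex 650 has 2 neighbors: 281, 688.
Vertex 403 has 2 neighbors: 505, 663.
N(627) = {914, 226}, |N(627)| = 2.
Vertex 204 has 2 neighbors: 322, 618.
83-vertex 2-regular graph: this is C_{83}, the 83-cycle.
spec(A) ≈ [2.0, 1.994272, 1.977121, 1.948645, 1.909008, 1.858436, 1.797219, 1.725708, 1.644312, 1.553498, 1.453785, 1.345745, 1.229997, 1.107203, 0.978068, 0.84333, 0.703762, 0.560163, 0.413355, 0.264179, 0.113491, -0.037848, -0.18897, -0.33901, -0.487108, -0.632415, -0.774101, -0.911352, -1.043383, -1.169438, -1.288794, -1.400768, -1.504719, -1.600051, -1.686218, -1.762726, -1.829138, -1.885072, -1.930209, -1.96429, -1.98712, -1.998568] (distinct, 6 d.p.).
ϑ = −N·λ_min/(λ_max−λ_min) = −83·(-2*cos(pi/83))/(2−(-2*cos(pi/83))) = 83*cos(pi/83)/(cos(pi/83) + 1).
= 41.48513… (decimal).
41 ≤ 83*cos(pi/83)/(cos(pi/83) + 1) ≤ 42: both strict.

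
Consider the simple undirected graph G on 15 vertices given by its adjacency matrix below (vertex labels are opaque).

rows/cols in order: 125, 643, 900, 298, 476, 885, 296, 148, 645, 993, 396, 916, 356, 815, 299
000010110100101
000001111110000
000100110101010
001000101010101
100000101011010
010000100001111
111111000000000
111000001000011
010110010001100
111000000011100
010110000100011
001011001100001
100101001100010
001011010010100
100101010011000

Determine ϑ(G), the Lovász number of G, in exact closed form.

Vertex 148 has 6 neighbors: 125, 643, 900, 645, 815, 299.
Vertex 125 has 6 neighbors: 476, 296, 148, 993, 356, 299.
Vertex 356 has 6 neighbors: 125, 298, 885, 645, 993, 815.
N(993) = {125, 643, 900, 396, 916, 356}, |N(993)| = 6.
Every vertex has degree 6 (N=15); Kneser-type, 2-subsets of [6].
spec(A) ≈ [6.0, 1.0, -3.0] (distinct, 4 d.p.).
λ_max=6, λ_min=-3; ϑ = −15·λ_min/(λ_max−λ_min) = 5.
Numerically 5.00000.

5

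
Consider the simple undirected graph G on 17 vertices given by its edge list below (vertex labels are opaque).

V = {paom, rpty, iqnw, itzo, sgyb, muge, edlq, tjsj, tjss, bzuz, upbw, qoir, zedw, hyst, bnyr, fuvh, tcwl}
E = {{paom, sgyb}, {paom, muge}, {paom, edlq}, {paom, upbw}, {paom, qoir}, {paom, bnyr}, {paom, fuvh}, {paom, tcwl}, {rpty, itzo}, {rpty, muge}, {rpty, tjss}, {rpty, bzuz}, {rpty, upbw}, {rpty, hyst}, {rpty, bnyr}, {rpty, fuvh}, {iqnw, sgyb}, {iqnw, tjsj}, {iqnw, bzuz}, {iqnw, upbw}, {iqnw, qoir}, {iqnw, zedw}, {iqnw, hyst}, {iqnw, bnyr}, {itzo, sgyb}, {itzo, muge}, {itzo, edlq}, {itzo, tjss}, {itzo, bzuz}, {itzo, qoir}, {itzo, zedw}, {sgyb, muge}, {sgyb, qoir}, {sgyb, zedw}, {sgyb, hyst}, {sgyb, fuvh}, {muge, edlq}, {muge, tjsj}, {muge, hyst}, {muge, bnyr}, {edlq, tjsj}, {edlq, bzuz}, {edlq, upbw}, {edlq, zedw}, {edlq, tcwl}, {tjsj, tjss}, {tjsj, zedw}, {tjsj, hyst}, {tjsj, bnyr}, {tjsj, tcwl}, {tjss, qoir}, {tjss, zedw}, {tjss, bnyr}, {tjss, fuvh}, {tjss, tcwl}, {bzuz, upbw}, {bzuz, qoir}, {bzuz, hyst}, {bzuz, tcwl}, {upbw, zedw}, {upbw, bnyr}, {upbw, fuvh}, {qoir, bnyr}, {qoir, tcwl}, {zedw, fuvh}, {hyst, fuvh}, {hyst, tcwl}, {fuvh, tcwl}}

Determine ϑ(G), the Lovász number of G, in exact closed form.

sqrt(17)

deg(bzuz) = 8; N(bzuz) = {rpty, iqnw, itzo, edlq, upbw, qoir, hyst, tcwl}.
deg(fuvh) = 8; N(fuvh) = {paom, rpty, sgyb, tjss, upbw, zedw, hyst, tcwl}.
Vertex upbw has 8 neighbors: paom, rpty, iqnw, edlq, bzuz, zedw, bnyr, fuvh.
N(paom) = {sgyb, muge, edlq, upbw, qoir, bnyr, fuvh, tcwl}, |N(paom)| = 8.
Every vertex has degree 8 (N=17); Paley(17): SR with (k,λ,μ)=(8,3,4).
spec(A) ≈ [8.0, 1.562, -2.562] (distinct, 3 d.p.).
With N=17: ϑ(G) = 17·(-(-sqrt(17)/2 - 1/2))/(8−(-sqrt(17)/2 - 1/2)) = sqrt(17).
= 4.12311… (decimal).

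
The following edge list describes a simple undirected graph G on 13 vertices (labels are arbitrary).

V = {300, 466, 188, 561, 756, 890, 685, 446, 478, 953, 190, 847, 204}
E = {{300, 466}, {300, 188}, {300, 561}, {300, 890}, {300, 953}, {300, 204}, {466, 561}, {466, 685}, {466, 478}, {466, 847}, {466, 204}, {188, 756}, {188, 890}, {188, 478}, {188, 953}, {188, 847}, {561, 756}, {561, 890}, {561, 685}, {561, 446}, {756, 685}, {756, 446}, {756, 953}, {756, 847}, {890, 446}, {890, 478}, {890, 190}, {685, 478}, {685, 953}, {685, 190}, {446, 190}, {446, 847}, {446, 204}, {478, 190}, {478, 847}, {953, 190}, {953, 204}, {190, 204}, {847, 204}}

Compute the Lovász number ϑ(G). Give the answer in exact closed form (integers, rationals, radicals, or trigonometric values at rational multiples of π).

deg(300) = 6; N(300) = {466, 188, 561, 890, 953, 204}.
deg(953) = 6; N(953) = {300, 188, 756, 685, 190, 204}.
deg(446) = 6; N(446) = {561, 756, 890, 190, 847, 204}.
Vertex 188 has 6 neighbors: 300, 756, 890, 478, 953, 847.
Every vertex has degree 6 (N=13); Paley(13): SR with (k,λ,μ)=(6,2,3).
A has 3 distinct eigenvalues ≈ [6.0, 1.3028, -2.3028].
Lovász: ϑ = −13(-sqrt(13)/2 - 1/2)/(6+-(-sqrt(13)/2 - 1/2)) = sqrt(13).
= 3.6056… (decimal).

sqrt(13)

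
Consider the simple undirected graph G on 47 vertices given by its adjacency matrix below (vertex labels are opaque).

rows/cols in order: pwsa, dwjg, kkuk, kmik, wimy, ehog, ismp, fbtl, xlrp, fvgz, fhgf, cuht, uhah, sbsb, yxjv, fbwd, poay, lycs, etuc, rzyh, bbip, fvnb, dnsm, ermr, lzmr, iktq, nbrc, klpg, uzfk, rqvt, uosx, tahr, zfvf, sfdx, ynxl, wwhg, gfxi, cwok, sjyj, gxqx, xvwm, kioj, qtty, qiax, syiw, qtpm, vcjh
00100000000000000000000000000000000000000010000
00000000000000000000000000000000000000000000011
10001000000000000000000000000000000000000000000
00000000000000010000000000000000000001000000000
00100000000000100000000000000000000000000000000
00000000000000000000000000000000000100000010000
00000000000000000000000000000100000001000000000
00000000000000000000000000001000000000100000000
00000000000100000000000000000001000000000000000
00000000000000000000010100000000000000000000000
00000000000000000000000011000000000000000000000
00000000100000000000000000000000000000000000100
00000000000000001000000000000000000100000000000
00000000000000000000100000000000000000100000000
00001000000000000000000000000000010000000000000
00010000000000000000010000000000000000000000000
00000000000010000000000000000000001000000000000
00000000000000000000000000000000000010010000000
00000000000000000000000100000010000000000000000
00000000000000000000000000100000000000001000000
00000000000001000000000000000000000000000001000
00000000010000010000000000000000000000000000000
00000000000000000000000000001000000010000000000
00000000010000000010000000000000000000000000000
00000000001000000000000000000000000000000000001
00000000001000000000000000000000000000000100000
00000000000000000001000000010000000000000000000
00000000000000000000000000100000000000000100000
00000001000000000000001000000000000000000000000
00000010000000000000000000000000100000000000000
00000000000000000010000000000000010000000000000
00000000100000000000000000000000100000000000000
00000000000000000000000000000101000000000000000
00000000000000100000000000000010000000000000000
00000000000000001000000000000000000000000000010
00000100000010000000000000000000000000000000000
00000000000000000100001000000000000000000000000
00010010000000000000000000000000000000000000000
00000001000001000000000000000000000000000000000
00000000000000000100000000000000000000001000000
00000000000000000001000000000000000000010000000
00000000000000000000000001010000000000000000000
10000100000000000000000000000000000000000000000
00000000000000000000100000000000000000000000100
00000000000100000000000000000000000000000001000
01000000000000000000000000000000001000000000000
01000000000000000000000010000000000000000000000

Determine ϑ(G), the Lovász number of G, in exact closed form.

47*cos(pi/47)/(cos(pi/47) + 1)

Vertex gfxi has 2 neighbors: lycs, dnsm.
N(rqvt) = {ismp, zfvf}, |N(rqvt)| = 2.
deg(iktq) = 2; N(iktq) = {fhgf, kioj}.
deg(cuht) = 2; N(cuht) = {xlrp, syiw}.
Regular of degree 2 on 47 vertices: connected 2-regular on 47 ⇒ C_{47}.
Distinct eigenvalues (to 5 d.p.): [2.0, 1.98215, 1.92894, 1.8413, 1.7208, 1.5696, 1.39038, 1.18636, 0.96116, 0.71882, 0.46364, 0.20019, -0.06683, -0.33266, -0.59255, -0.84187, -1.07616, -1.29126, -1.4833, -1.64888, -1.78504, -1.88934, -1.95992, -1.99553].
Lovász: ϑ = −47(-2*cos(pi/47))/(2+-(-1)*2*cos(pi/47)) = 47*cos(pi/47)/(cos(pi/47) + 1).
Numerically 23.473731.
Sandwich: α(G)=23 ≤ ϑ(G)=47*cos(pi/47)/(cos(pi/47) + 1) ≤ χ(Ḡ)=24 (both strict).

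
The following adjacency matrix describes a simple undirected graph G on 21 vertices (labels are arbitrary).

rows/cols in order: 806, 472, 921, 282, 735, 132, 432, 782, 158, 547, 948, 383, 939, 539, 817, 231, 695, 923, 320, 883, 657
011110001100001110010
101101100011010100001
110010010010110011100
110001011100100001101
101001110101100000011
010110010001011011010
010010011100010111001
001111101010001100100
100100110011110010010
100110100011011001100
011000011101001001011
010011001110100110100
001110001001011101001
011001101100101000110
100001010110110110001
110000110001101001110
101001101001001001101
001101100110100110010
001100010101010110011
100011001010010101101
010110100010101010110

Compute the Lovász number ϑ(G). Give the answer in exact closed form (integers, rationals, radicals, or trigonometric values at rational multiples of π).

6

deg(948) = 10; N(948) = {472, 921, 782, 158, 547, 383, 817, 923, 883, 657}.
deg(939) = 10; N(939) = {921, 282, 735, 158, 383, 539, 817, 231, 923, 657}.
N(782) = {921, 282, 735, 132, 432, 158, 948, 817, 231, 320}, |N(782)| = 10.
Vertex 657 has 10 neighbors: 472, 282, 735, 432, 948, 939, 817, 695, 320, 883.
21-vertex 10-regular graph: this is K(7,2), the Kneser graph.
The 3 distinct eigenvalues: [10.0, 1.0, -4.0].
With N=21: ϑ(G) = 21·(-1*(-4))/(10−(-4)) = 6.
Numerically 6.0000.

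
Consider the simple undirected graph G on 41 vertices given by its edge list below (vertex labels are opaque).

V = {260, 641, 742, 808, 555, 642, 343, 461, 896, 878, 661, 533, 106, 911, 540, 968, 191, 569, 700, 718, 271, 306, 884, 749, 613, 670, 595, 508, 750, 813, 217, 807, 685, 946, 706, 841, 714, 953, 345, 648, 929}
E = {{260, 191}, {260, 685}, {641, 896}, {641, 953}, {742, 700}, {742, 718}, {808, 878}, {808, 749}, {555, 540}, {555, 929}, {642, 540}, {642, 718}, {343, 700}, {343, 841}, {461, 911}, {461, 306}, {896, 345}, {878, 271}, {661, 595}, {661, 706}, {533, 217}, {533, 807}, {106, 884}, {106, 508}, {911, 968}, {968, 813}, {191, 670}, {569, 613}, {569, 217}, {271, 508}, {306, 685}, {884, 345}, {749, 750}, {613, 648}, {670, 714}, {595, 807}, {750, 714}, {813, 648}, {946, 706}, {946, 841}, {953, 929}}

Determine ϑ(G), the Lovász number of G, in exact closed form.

deg(555) = 2; N(555) = {540, 929}.
deg(884) = 2; N(884) = {106, 345}.
N(106) = {884, 508}, |N(106)| = 2.
N(533) = {217, 807}, |N(533)| = 2.
41-vertex 2-regular graph: connected 2-regular on 41 ⇒ C_{41}.
The 21 distinct eigenvalues: [2.0, 1.977, 1.907, 1.792, 1.636, 1.441, 1.212, 0.955, 0.676, 0.381, 0.077, -0.229, -0.53, -0.818, -1.087, -1.331, -1.543, -1.719, -1.855, -1.947, -1.994].
Lovász: ϑ = −41(-2*cos(pi/41))/(2+-(-1)*2*cos(pi/41)) = 41*cos(pi/41)/(cos(pi/41) + 1).
≈ 20.469880 (to 6 d.p.).
α=20, χ(Ḡ)=21; ϑ=41*cos(pi/41)/(cos(pi/41) + 1) lies between (both strict).

41*cos(pi/41)/(cos(pi/41) + 1)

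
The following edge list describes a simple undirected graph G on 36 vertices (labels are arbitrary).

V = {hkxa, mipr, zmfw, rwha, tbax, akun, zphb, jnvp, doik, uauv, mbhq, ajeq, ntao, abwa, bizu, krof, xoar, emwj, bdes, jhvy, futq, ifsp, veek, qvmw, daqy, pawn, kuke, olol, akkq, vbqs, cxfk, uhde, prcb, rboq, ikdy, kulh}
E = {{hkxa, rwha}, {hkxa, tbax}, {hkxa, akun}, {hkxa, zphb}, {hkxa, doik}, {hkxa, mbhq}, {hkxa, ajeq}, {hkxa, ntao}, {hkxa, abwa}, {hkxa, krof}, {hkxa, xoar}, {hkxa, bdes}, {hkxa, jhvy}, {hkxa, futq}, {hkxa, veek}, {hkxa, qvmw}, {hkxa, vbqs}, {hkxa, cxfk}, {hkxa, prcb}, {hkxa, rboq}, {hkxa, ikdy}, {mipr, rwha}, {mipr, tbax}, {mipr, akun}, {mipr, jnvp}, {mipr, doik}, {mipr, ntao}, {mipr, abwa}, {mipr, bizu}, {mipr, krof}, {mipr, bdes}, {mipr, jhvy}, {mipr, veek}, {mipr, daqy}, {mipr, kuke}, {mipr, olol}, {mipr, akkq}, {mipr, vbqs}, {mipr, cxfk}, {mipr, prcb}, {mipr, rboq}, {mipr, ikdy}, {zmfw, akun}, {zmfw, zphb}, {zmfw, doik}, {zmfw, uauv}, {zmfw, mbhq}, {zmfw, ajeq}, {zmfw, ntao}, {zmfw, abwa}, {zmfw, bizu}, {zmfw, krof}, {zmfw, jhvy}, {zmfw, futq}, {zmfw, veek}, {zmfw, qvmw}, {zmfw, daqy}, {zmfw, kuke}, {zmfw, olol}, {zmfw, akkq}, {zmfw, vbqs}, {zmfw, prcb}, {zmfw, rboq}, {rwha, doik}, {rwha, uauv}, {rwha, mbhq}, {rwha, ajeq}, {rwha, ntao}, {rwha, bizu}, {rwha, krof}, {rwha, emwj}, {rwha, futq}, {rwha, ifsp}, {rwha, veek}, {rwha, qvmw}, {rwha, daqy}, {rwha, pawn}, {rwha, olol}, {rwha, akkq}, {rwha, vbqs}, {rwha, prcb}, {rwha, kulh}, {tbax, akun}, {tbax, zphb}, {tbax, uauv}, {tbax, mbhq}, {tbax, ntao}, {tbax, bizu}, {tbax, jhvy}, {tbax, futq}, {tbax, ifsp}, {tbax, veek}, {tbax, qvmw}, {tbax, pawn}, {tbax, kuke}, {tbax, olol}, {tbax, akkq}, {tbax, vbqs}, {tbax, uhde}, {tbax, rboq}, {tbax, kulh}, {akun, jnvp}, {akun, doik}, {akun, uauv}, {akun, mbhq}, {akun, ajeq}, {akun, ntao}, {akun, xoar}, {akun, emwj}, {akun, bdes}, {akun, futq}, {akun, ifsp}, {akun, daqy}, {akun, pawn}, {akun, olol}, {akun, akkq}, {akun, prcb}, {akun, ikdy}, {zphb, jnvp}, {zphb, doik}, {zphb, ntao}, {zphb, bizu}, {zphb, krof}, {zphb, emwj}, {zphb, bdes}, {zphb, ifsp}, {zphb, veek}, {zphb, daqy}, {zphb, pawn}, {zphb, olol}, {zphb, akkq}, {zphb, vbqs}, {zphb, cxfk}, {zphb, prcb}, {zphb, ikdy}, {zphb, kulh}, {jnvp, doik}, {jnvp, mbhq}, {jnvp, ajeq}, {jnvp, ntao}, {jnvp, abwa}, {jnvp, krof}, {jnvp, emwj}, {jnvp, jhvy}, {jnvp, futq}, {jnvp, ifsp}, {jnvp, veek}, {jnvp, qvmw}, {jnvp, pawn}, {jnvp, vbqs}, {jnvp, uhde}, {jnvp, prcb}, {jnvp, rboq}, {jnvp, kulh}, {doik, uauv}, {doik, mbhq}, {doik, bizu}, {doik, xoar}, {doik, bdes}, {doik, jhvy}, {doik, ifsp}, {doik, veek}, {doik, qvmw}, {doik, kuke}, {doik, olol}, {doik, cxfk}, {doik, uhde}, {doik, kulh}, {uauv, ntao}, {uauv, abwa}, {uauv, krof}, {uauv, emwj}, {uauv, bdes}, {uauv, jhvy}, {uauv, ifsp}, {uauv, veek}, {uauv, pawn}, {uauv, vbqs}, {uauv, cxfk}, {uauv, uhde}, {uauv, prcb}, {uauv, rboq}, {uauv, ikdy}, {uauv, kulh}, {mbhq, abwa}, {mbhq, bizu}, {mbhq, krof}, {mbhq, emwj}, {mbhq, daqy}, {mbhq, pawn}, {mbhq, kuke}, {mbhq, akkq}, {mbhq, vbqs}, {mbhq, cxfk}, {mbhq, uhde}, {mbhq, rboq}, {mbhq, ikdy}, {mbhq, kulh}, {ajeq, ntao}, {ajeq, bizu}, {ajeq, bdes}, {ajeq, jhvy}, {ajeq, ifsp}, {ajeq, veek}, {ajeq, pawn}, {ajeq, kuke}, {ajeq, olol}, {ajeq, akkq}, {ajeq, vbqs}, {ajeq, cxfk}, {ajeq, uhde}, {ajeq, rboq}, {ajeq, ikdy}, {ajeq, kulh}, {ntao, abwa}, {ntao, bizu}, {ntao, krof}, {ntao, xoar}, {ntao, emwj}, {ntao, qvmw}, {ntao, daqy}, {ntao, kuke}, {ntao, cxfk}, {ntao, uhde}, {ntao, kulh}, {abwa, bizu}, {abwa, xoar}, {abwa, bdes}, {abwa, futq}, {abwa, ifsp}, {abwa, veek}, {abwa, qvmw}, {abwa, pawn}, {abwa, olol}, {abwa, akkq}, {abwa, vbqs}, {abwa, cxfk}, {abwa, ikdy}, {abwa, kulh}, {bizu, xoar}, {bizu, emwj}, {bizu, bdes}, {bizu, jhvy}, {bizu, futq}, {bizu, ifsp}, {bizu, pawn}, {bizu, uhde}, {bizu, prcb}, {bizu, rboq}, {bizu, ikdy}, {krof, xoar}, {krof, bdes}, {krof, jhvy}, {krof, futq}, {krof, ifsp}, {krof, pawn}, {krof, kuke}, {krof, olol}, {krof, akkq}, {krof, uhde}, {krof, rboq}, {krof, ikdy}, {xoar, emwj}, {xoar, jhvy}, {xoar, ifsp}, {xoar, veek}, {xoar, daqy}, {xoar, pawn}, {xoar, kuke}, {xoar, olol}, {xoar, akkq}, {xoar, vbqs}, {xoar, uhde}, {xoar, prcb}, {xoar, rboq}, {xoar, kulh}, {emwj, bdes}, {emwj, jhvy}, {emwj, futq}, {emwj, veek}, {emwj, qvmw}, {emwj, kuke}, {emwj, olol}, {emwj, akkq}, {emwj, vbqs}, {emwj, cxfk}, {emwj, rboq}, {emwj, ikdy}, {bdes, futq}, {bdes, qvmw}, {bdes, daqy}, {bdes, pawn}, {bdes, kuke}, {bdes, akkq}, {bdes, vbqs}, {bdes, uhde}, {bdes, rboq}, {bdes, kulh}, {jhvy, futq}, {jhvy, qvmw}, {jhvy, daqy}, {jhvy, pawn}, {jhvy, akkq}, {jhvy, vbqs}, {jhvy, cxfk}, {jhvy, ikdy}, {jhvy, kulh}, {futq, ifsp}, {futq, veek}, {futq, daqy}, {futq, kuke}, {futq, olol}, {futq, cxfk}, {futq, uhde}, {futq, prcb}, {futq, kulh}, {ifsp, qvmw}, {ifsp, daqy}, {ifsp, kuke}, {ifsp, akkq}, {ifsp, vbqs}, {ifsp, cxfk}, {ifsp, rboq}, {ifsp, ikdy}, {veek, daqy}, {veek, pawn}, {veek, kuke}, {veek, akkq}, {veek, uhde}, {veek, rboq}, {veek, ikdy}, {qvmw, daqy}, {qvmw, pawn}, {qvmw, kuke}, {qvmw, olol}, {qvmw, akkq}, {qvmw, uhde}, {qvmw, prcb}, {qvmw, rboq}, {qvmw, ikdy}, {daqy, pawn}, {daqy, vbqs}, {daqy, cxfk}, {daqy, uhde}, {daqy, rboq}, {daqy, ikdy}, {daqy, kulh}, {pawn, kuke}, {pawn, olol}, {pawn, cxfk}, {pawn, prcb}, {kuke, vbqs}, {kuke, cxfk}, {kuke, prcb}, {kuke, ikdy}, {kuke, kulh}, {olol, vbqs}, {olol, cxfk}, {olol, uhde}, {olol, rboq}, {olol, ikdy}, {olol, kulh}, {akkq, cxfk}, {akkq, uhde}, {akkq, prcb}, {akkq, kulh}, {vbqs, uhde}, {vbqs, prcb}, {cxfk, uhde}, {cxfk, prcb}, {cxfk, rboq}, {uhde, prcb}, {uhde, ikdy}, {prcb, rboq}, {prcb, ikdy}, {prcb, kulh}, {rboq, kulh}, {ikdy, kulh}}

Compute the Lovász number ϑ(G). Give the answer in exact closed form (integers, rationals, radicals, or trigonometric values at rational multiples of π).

deg(tbax) = 21; N(tbax) = {hkxa, mipr, akun, zphb, uauv, mbhq, ntao, bizu, jhvy, futq, ifsp, veek, qvmw, pawn, kuke, olol, akkq, vbqs, uhde, rboq, kulh}.
deg(mipr) = 21; N(mipr) = {rwha, tbax, akun, jnvp, doik, ntao, abwa, bizu, krof, bdes, jhvy, veek, daqy, kuke, olol, akkq, vbqs, cxfk, prcb, rboq, ikdy}.
N(veek) = {hkxa, mipr, zmfw, rwha, tbax, zphb, jnvp, doik, uauv, ajeq, abwa, xoar, emwj, futq, daqy, pawn, kuke, akkq, uhde, rboq, ikdy}, |N(veek)| = 21.
deg(bizu) = 21; N(bizu) = {mipr, zmfw, rwha, tbax, zphb, doik, mbhq, ajeq, ntao, abwa, xoar, emwj, bdes, jhvy, futq, ifsp, pawn, uhde, prcb, rboq, ikdy}.
G on 36 vertices is 21-regular; Kneser K(9,2) on C(9,2)=36 vertices.
The 3 distinct eigenvalues: [21.0, 1.0, -6.0].
ϑ = −N·λ_min/(λ_max−λ_min) = −36·(-6)/(21−(-6)) = 8.
ϑ(G) ≈ 8.0000.

8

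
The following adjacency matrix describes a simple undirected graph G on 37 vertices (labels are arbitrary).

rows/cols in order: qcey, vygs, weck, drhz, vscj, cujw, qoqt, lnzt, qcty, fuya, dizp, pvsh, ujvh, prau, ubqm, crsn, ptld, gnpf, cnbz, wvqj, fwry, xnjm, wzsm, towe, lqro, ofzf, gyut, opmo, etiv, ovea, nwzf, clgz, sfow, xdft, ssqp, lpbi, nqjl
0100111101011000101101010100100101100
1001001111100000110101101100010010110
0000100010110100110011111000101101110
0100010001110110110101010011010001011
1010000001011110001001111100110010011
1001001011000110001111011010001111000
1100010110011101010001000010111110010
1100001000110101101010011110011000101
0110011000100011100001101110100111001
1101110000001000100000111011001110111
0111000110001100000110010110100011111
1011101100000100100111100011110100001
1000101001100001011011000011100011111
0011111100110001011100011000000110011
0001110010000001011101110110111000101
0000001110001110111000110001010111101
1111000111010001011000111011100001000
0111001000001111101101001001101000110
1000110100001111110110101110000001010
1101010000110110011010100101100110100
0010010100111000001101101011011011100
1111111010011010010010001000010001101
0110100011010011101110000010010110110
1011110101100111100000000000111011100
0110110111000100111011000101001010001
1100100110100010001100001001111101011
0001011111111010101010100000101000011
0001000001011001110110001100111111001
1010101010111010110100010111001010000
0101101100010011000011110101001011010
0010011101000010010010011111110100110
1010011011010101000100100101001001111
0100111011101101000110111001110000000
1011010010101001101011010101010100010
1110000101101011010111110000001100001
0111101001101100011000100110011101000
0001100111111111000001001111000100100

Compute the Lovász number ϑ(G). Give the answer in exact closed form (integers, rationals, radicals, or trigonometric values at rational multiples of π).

sqrt(37)

N(lpbi) = {vygs, weck, drhz, vscj, qoqt, fuya, dizp, ujvh, prau, gnpf, cnbz, wzsm, ofzf, gyut, ovea, nwzf, clgz, xdft}, |N(lpbi)| = 18.
Vertex nwzf has 18 neighbors: weck, cujw, qoqt, lnzt, fuya, ubqm, gnpf, fwry, towe, lqro, ofzf, gyut, opmo, etiv, ovea, clgz, ssqp, lpbi.
Vertex weck has 18 neighbors: vscj, qcty, dizp, pvsh, prau, ptld, gnpf, fwry, xnjm, wzsm, towe, lqro, etiv, nwzf, clgz, xdft, ssqp, lpbi.
Vertex nqjl has 18 neighbors: drhz, vscj, lnzt, qcty, fuya, dizp, pvsh, ujvh, prau, ubqm, crsn, xnjm, lqro, ofzf, gyut, opmo, clgz, ssqp.
Every vertex has degree 18 (N=37); SR(37,18,8,9) — a Paley graph.
Distinct eigenvalues (to 4 d.p.): [18.0, 2.5414, -3.5414].
With N=37: ϑ(G) = 37·(-(-sqrt(37)/2 - 1/2))/(18−(-sqrt(37)/2 - 1/2)) = sqrt(37).
≈ 6.08276253 (to 8 d.p.).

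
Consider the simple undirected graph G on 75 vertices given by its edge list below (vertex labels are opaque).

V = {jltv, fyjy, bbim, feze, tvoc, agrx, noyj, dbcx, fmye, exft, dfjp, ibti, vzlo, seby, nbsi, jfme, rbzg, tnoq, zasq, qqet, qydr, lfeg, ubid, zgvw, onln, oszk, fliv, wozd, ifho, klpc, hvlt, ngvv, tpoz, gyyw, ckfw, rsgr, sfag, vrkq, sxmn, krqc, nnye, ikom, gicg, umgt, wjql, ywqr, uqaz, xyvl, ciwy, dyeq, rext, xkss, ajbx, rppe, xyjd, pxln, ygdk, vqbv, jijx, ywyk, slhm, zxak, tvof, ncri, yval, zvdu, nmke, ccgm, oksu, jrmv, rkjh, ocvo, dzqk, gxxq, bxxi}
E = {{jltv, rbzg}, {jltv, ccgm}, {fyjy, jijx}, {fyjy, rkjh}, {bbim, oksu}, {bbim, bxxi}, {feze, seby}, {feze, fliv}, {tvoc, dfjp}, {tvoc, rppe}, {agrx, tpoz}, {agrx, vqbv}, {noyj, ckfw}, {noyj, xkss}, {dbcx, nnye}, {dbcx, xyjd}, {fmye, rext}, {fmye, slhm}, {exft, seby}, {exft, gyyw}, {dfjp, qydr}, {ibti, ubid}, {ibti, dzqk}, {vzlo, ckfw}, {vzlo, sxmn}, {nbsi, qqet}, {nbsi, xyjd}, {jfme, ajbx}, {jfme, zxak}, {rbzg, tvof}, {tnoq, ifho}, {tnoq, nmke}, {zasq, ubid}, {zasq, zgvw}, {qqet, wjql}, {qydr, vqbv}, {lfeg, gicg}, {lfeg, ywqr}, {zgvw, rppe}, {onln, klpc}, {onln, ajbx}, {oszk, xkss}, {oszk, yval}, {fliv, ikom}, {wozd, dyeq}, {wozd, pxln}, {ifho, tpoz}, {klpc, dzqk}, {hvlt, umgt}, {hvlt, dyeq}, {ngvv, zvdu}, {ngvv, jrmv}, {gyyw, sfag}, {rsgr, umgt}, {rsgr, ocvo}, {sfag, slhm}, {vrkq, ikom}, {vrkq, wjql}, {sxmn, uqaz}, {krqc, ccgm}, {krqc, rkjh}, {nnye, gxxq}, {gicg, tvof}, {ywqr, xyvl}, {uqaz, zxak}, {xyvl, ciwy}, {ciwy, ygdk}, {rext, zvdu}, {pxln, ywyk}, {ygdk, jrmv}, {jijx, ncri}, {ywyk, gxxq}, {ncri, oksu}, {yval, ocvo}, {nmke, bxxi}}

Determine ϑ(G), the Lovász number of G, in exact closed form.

75*cos(pi/75)/(cos(pi/75) + 1)

N(qqet) = {nbsi, wjql}, |N(qqet)| = 2.
Vertex lfeg has 2 neighbors: gicg, ywqr.
deg(nbsi) = 2; N(nbsi) = {qqet, xyjd}.
Vertex slhm has 2 neighbors: fmye, sfag.
Every vertex has degree 2 (N=75); connected 2-regular on 75 ⇒ C_{75}.
A has 38 distinct eigenvalues ≈ [2.0, 1.993, 1.972, 1.9372, 1.8888, 1.8271, 1.7526, 1.6658, 1.5674, 1.4579, 1.3383, 1.2092, 1.0717, 0.9266, 0.775, 0.618, 0.4567, 0.2922, 0.1256, -0.0419, -0.2091, -0.3748, -0.5378, -0.6971, -0.8516, -1.0, -1.1414, -1.2748, -1.3993, -1.514, -1.618, -1.7107, -1.7914, -1.8596, -1.9146, -1.9563, -1.9842, -1.9982].
λ_max=2, λ_min=-2*cos(pi/75); ϑ = −75·λ_min/(λ_max−λ_min) = 75*cos(pi/75)/(cos(pi/75) + 1).
ϑ(G) ≈ 37.4835458.
Lovász sandwich 37 ≤ 75*cos(pi/75)/(cos(pi/75) + 1) ≤ 38: both strict.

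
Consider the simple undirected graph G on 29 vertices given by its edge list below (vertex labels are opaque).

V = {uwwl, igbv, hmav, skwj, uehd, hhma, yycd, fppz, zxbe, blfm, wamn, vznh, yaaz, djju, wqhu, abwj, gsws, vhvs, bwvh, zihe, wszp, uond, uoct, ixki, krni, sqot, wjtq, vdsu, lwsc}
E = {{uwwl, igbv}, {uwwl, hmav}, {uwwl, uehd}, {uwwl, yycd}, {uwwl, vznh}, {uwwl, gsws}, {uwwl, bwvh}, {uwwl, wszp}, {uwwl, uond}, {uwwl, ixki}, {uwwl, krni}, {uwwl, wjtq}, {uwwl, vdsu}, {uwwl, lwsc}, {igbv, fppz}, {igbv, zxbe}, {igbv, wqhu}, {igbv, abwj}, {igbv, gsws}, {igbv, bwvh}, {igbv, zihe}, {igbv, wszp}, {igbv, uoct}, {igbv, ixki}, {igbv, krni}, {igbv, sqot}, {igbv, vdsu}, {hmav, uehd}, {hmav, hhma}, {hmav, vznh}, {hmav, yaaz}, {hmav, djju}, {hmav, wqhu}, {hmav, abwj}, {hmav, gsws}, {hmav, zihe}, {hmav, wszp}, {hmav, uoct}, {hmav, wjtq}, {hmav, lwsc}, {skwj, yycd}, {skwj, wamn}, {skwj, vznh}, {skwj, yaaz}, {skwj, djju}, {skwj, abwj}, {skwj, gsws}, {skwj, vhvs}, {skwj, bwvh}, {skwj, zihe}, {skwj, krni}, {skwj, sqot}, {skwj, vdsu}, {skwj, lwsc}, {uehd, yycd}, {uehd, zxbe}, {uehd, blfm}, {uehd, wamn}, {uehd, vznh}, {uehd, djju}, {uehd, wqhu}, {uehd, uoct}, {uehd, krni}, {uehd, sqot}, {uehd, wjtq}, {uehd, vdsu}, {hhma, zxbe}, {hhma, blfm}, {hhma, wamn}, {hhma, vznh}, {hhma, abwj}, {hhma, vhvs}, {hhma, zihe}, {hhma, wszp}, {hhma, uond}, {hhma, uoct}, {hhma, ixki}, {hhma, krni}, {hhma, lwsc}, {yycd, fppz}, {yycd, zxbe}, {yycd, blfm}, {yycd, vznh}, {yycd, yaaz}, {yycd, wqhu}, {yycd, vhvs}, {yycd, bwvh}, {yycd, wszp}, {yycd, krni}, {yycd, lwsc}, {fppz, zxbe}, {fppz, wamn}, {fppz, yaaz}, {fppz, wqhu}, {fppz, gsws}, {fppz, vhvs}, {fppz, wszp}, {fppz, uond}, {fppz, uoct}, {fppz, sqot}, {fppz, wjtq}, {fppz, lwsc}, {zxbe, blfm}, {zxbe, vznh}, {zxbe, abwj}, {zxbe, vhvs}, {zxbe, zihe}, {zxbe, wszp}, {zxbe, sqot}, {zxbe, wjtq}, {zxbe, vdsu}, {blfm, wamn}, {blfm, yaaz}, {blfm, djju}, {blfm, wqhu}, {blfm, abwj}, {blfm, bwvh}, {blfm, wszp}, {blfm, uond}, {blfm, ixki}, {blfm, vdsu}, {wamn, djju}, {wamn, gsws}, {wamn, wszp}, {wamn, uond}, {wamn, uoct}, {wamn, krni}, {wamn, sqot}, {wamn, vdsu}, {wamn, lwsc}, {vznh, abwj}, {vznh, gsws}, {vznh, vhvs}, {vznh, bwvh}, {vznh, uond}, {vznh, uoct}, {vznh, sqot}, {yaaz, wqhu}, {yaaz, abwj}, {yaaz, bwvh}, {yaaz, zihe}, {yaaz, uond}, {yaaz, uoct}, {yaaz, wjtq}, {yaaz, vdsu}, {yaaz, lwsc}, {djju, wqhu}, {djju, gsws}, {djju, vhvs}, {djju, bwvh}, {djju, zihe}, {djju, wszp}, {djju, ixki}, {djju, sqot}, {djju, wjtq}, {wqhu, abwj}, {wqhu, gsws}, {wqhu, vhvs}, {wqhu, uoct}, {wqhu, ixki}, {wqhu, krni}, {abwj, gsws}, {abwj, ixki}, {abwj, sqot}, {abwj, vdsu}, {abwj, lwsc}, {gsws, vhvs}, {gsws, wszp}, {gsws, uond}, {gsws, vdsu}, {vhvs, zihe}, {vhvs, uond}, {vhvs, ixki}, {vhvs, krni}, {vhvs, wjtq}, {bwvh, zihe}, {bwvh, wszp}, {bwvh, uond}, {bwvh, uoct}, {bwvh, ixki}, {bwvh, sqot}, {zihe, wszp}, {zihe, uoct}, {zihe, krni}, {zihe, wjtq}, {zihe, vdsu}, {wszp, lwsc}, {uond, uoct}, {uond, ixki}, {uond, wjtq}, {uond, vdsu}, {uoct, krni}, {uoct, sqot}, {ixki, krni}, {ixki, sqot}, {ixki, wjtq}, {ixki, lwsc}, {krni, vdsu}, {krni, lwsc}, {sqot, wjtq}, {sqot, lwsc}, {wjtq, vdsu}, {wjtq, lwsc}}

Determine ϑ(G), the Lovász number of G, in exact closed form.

sqrt(29)

deg(sqot) = 14; N(sqot) = {igbv, skwj, uehd, fppz, zxbe, wamn, vznh, djju, abwj, bwvh, uoct, ixki, wjtq, lwsc}.
deg(fppz) = 14; N(fppz) = {igbv, yycd, zxbe, wamn, yaaz, wqhu, gsws, vhvs, wszp, uond, uoct, sqot, wjtq, lwsc}.
deg(uoct) = 14; N(uoct) = {igbv, hmav, uehd, hhma, fppz, wamn, vznh, yaaz, wqhu, bwvh, zihe, uond, krni, sqot}.
N(abwj) = {igbv, hmav, skwj, hhma, zxbe, blfm, vznh, yaaz, wqhu, gsws, ixki, sqot, vdsu, lwsc}, |N(abwj)| = 14.
29-vertex 14-regular graph: strongly regular (29,14,6,7).
A has 3 distinct eigenvalues ≈ [14.0, 2.192582, -3.192582].
With N=29: ϑ(G) = 29·(-(-sqrt(29)/2 - 1/2))/(14−(-sqrt(29)/2 - 1/2)) = sqrt(29).
Numerically 5.3852.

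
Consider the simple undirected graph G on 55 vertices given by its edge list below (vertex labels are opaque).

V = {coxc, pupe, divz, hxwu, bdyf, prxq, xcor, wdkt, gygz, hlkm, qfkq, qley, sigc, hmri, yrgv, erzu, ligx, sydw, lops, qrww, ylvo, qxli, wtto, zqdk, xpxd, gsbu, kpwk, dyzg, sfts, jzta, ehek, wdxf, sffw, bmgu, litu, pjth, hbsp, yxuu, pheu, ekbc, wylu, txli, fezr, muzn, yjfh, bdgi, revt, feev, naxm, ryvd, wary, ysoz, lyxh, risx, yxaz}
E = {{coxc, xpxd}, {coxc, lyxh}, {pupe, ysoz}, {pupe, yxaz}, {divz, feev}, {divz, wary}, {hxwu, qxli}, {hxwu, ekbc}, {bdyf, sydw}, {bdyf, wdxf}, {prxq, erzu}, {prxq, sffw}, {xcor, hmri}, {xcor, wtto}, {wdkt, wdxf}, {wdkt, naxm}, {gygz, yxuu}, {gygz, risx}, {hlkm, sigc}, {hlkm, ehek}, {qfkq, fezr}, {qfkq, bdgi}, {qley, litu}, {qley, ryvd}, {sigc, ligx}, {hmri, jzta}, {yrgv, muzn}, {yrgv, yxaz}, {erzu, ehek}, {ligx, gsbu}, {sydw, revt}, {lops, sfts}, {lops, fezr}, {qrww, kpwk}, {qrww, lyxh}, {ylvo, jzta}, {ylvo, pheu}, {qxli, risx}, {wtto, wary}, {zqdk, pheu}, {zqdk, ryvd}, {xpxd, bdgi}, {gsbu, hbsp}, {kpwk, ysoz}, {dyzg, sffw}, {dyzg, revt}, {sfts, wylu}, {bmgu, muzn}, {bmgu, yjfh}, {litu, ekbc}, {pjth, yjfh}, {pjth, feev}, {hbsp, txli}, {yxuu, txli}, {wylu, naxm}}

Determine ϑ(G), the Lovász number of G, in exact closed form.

N(txli) = {hbsp, yxuu}, |N(txli)| = 2.
deg(risx) = 2; N(risx) = {gygz, qxli}.
Vertex bdgi has 2 neighbors: qfkq, xpxd.
Vertex qxli has 2 neighbors: hxwu, risx.
Every vertex has degree 2 (N=55); the odd cycle C_{55}.
Distinct eigenvalues (to 3 d.p.): [2.0, 1.987, 1.948, 1.884, 1.795, 1.683, 1.548, 1.394, 1.221, 1.033, 0.831, 0.618, 0.397, 0.171, -0.057, -0.285, -0.508, -0.726, -0.933, -1.129, -1.31, -1.473, -1.618, -1.741, -1.842, -1.919, -1.971, -1.997].
λ_max=2, λ_min=-2*cos(pi/55); ϑ = −55·λ_min/(λ_max−λ_min) = 55*cos(pi/55)/(cos(pi/55) + 1).
ϑ(G) ≈ 27.4776.
α=27, χ(Ḡ)=28; ϑ=55*cos(pi/55)/(cos(pi/55) + 1) lies between (both strict).

55*cos(pi/55)/(cos(pi/55) + 1)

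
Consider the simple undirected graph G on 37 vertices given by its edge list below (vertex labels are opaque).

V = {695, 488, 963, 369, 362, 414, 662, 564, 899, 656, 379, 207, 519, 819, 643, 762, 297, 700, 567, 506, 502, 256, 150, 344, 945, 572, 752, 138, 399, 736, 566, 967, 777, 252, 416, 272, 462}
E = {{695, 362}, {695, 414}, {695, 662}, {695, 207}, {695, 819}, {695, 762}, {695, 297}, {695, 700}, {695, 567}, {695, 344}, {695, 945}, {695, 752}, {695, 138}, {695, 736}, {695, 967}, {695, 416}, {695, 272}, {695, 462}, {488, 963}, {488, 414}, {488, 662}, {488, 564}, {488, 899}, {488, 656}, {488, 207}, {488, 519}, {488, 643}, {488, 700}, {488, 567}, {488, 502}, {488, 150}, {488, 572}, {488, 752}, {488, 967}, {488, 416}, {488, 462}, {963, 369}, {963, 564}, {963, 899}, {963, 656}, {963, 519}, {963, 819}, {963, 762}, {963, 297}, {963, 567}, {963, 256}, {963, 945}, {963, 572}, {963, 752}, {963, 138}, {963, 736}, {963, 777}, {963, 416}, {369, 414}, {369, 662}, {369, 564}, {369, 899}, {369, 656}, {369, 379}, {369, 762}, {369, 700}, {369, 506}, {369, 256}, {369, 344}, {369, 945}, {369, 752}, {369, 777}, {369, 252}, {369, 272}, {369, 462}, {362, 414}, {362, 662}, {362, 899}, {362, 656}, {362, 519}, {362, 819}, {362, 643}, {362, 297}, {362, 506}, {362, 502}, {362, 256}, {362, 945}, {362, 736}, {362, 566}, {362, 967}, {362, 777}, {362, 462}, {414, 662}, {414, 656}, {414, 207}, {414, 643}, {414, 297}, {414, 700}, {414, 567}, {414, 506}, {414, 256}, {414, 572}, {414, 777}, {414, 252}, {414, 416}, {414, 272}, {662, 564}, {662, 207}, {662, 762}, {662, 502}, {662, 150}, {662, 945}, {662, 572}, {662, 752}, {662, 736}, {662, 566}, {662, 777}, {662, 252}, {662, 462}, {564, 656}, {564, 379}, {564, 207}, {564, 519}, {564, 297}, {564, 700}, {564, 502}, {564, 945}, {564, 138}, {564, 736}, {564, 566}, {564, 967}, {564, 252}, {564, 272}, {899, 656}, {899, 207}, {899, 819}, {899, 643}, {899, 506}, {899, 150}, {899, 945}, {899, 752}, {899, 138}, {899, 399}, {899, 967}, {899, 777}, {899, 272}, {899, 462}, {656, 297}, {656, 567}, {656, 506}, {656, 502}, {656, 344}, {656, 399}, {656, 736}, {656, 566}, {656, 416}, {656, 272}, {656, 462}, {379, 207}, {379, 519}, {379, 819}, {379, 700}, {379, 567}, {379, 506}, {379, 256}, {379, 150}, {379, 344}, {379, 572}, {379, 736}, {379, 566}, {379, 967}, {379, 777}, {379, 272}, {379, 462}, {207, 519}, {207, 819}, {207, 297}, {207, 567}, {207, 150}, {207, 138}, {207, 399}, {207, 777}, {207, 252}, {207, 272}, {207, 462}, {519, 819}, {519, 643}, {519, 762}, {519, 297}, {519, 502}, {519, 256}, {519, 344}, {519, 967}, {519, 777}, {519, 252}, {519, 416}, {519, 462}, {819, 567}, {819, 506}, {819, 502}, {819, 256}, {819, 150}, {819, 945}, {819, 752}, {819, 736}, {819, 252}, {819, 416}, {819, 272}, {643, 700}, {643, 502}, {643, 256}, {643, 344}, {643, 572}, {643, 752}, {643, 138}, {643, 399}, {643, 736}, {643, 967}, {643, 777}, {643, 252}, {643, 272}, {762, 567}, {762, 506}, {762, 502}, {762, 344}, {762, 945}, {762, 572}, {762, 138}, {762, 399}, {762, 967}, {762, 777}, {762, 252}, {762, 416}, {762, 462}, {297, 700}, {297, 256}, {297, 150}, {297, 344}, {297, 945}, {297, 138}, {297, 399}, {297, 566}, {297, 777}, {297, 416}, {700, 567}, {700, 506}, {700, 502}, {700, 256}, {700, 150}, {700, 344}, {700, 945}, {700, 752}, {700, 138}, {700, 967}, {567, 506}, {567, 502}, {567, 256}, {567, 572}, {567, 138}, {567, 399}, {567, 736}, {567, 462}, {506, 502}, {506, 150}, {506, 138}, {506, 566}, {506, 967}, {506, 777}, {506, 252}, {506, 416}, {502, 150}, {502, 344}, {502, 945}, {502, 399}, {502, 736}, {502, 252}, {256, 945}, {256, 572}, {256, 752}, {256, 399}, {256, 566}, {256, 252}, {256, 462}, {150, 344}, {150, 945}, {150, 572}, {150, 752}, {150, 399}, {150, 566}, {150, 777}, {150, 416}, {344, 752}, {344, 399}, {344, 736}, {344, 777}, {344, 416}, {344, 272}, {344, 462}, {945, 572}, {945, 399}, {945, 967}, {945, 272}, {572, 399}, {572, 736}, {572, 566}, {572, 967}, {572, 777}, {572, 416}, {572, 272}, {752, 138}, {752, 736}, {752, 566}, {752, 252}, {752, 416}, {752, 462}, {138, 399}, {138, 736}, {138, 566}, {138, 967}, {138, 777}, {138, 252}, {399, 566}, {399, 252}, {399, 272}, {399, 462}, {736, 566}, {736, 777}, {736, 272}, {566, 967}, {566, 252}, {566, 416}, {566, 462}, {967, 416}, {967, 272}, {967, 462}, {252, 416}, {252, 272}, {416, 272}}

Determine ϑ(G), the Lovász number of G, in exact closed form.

sqrt(37)

Vertex 656 has 18 neighbors: 488, 963, 369, 362, 414, 564, 899, 297, 567, 506, 502, 344, 399, 736, 566, 416, 272, 462.
N(414) = {695, 488, 369, 362, 662, 656, 207, 643, 297, 700, 567, 506, 256, 572, 777, 252, 416, 272}, |N(414)| = 18.
Vertex 572 has 18 neighbors: 488, 963, 414, 662, 379, 643, 762, 567, 256, 150, 945, 399, 736, 566, 967, 777, 416, 272.
deg(138) = 18; N(138) = {695, 963, 564, 899, 207, 643, 762, 297, 700, 567, 506, 752, 399, 736, 566, 967, 777, 252}.
G on 37 vertices is 18-regular; Paley(37): SR with (k,λ,μ)=(18,8,9).
The 3 distinct eigenvalues: [18.0, 2.5414, -3.5414].
Lovász (edge-transitive): ϑ = −37·(-sqrt(37)/2 - 1/2)/((18)−(-sqrt(37)/2 - 1/2)) = sqrt(37).
≈ 6.082763 (to 6 d.p.).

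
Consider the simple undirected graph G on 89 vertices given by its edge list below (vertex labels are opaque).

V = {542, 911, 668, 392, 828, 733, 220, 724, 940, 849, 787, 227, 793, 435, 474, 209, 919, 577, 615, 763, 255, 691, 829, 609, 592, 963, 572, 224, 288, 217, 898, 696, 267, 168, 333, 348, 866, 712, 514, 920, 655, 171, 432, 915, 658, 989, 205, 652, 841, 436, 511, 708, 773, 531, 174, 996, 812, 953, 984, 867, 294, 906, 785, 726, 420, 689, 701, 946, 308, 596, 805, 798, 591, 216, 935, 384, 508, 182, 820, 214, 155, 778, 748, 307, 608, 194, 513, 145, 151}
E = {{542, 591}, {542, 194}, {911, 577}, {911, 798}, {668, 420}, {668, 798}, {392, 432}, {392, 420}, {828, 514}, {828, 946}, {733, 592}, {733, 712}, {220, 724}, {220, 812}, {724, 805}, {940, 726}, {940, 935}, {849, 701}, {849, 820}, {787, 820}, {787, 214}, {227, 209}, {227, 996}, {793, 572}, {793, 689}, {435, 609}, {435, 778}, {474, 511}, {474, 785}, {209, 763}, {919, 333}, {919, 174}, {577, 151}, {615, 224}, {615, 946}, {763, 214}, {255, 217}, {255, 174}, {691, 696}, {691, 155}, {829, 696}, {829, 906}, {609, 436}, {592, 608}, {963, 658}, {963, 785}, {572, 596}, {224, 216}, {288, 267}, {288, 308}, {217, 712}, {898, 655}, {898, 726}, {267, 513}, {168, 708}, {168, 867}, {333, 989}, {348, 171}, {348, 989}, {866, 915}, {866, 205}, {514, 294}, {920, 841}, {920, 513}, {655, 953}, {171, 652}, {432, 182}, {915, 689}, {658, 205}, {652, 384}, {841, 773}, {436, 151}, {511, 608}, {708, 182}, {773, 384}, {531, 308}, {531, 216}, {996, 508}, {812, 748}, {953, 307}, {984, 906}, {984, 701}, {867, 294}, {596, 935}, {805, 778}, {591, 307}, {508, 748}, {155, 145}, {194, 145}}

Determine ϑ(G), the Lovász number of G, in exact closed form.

89*cos(pi/89)/(cos(pi/89) + 1)

N(608) = {592, 511}, |N(608)| = 2.
N(668) = {420, 798}, |N(668)| = 2.
Vertex 348 has 2 neighbors: 171, 989.
Vertex 867 has 2 neighbors: 168, 294.
Regular of degree 2 on 89 vertices: the odd cycle C_{89}.
Distinct eigenvalues (to 6 d.p.): [2.0, 1.995018, 1.980097, 1.955311, 1.920784, 1.876688, 1.823242, 1.760713, 1.689412, 1.609694, 1.521958, 1.426638, 1.324212, 1.215188, 1.10011, 0.979551, 0.854113, 0.724419, 0.591116, 0.454869, 0.316355, 0.176265, 0.035297, -0.105847, -0.246463, -0.385852, -0.523319, -0.658178, -0.789758, -0.917404, -1.040479, -1.158371, -1.270491, -1.376282, -1.475217, -1.566802, -1.650581, -1.726138, -1.793094, -1.851118, -1.89992, -1.939256, -1.968931, -1.988796, -1.998754].
ϑ = −N·λ_min/(λ_max−λ_min) = −89·(-2*cos(pi/89))/(2−(-2*cos(pi/89))) = 89*cos(pi/89)/(cos(pi/89) + 1).
= 44.4861353… (decimal).
Lovász sandwich 44 ≤ 89*cos(pi/89)/(cos(pi/89) + 1) ≤ 45: both strict.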